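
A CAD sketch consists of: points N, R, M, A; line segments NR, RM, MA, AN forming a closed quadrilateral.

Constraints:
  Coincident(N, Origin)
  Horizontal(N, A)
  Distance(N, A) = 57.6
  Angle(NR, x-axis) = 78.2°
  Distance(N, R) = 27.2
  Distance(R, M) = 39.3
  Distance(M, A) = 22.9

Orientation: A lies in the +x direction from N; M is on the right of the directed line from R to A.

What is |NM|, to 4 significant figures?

34.70

N is at the origin; NA is horizontal with |NA| = 57.6 and A in +x, so A = (57.6, 0). NR runs at 78.2° with |NR| = 27.2, so R = (5.562, 26.63). M is determined by |RM| = 39.3 and |MA| = 22.9 together: it lies at the intersection of circle(R, 39.3) and circle(A, 22.9). With |RA| = 58.45, the foot of the radical line on RA is 37.95 from R and the perpendicular offset is √(39.3² − 37.95²) = 10.20. Taking the right-of-RA solution: M = (34.70, 0.2547).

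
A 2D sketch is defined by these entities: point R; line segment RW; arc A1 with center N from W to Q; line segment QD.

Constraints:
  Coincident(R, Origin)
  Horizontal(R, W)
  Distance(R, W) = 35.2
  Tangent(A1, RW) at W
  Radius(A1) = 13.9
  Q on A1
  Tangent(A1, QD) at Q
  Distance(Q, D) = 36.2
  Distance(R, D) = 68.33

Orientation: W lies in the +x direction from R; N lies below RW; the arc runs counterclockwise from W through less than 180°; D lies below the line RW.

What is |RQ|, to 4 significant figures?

32.49

Checks: |RW| = 35.20 ✓; |NQ| = 13.90 ✓; ∠(NQ, QD) = 90.00° ✓; |QD| = 36.20 ✓; |RD| = 68.33 ✓.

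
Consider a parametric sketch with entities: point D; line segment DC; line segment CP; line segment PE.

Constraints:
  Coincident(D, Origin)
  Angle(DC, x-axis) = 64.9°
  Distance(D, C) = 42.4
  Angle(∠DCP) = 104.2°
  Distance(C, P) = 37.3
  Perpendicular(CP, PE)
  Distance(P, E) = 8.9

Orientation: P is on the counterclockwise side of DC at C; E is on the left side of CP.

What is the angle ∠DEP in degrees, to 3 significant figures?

124°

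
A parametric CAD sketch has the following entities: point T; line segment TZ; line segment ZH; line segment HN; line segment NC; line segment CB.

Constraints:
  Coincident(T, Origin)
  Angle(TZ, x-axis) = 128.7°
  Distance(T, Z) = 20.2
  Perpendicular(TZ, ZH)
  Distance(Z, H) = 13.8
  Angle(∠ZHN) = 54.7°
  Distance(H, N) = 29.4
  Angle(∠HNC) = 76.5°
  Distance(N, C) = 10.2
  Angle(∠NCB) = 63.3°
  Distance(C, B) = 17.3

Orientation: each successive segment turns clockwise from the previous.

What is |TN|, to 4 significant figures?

4.957

T is at the origin; TZ runs at 128.7° with length 20.2, so Z = (-12.63, 15.76). TZ is perpendicular to ZH, so ZH runs at 38.70°; with |ZH| = 13.8, H = (-1.860, 24.39). ∠ZHN = 54.7° gives HN at -86.60° from the x-axis; with |HN| = 29.4, N = (-0.1164, -4.955). Then |TN| = |N − T| = 4.957.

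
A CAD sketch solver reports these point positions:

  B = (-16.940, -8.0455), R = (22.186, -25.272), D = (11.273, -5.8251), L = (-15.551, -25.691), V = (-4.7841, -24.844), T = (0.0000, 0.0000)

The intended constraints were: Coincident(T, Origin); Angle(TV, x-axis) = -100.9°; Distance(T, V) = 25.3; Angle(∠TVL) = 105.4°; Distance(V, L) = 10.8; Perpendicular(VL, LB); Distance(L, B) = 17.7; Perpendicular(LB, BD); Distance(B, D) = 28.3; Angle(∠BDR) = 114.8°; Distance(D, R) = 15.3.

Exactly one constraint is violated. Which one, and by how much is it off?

Distance(D, R) = 15.3 — off by 7.00.

T = (0.00, 0.00) ✓; TV at -100.9° ✓; |TV| = 25.30 ✓; ∠TVL = 105.4° ✓; |VL| = 10.80 ✓; ∠(VL, LB) = 90.00° ✓; |LB| = 17.70 ✓; ∠(LB, BD) = 90.00° ✓; |BD| = 28.30 ✓; ∠BDR = 114.8° ✓; |DR| = 22.30 ✗.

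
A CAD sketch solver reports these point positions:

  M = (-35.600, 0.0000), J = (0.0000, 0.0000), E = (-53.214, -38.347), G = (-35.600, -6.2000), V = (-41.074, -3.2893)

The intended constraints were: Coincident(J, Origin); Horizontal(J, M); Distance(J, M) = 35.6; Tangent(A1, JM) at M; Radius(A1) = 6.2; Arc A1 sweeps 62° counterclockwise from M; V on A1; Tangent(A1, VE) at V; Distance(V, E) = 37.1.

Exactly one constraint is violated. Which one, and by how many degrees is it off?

Tangent(A1, VE) at V — off by 8.90°.

J = (0.00, 0.00) ✓; J.y = 0.00, M.y = 0.00 ✓; |JM| = 35.60 ✓; ∠(GM, MJ) = 90.00° ✓; |GM| = 6.200 ✓; bearing(G→V) − bearing(G→M) = 62.00° ✓; |GV| = 6.200 ✓; ∠(GV, VE) = 81.10° ✗; |VE| = 37.10 ✓.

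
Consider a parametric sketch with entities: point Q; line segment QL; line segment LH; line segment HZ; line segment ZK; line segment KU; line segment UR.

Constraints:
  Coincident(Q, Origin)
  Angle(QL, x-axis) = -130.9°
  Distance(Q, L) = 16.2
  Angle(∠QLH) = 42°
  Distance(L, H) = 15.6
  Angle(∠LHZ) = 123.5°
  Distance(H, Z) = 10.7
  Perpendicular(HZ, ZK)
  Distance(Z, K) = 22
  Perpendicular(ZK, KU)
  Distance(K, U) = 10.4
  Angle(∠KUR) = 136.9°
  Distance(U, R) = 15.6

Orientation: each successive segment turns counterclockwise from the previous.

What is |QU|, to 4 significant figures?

14.70

Q is at the origin; QL runs at -130.9° with length 16.2, so L = (-10.61, -12.24). ∠QLH = 42.0° gives LH at 7.100° from the x-axis; with |LH| = 15.6, H = (4.874, -10.32). ∠LHZ = 123.5° gives HZ at 63.60° from the x-axis; with |HZ| = 10.7, Z = (9.631, -0.7325). HZ is perpendicular to ZK, so ZK runs at 153.6°; with |ZK| = 22.0, K = (-10.07, 9.049). ZK is perpendicular to KU, so KU runs at -116.4°; with |KU| = 10.4, U = (-14.70, -0.2660). Then |QU| = |U − Q| = 14.70.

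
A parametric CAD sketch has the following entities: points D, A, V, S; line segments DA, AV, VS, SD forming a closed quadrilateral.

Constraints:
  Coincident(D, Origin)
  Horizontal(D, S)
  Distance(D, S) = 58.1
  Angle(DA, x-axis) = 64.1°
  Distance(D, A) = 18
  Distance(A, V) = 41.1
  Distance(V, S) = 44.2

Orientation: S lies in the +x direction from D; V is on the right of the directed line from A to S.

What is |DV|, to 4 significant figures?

30.68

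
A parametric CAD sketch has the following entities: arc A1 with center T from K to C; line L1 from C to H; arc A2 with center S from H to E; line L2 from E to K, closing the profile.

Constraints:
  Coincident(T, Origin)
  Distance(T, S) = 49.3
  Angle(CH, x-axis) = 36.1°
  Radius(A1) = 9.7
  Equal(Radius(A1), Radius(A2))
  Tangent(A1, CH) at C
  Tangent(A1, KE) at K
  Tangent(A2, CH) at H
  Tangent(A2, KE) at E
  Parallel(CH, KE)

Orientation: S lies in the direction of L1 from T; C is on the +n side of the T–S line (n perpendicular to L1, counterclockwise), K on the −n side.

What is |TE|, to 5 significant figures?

50.245

Tangency of A1 to both parallel lines with radius 9.7 puts C and K at T ± 9.7·n: C = (-5.7152, 7.8375), K = (5.7152, -7.8375). Equal radii place H and E the same way about S: H = S + 9.7·n = (34.119, 36.885), E = S − 9.7·n = (45.549, 21.210). Then |TE| = |E − T| = 50.245.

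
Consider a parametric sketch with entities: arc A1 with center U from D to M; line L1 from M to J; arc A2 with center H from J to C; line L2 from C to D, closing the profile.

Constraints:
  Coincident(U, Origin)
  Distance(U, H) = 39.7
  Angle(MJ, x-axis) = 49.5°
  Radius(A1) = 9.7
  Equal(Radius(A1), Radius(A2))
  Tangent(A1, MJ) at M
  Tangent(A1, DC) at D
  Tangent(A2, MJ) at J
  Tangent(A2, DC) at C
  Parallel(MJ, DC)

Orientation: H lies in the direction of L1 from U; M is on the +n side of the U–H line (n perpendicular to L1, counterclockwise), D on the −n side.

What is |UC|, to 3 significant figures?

40.9

The slot axis is L1's direction at 49.5°, so u = (cos 49.5°, sin 49.5°) = (0.649, 0.760) and n = (−sin 49.5°, cos 49.5°) = (-0.760, 0.649). U is at the origin and H lies 39.7 along u from U, so H = 39.7·u = (25.8, 30.2). Tangency of A1 to both parallel lines with radius 9.7 puts M and D at U ± 9.7·n: M = (-7.38, 6.30), D = (7.38, -6.30). Equal radii place J and C the same way about H: J = H + 9.7·n = (18.4, 36.5), C = H − 9.7·n = (33.2, 23.9). Then |UC| = |C − U| = 40.9.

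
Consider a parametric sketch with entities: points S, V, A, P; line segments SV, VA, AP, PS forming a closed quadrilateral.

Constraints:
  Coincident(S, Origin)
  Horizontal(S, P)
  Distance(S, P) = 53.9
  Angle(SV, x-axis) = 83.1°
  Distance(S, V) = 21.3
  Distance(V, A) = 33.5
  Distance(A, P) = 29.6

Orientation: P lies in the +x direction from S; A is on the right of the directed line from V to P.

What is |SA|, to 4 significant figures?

24.92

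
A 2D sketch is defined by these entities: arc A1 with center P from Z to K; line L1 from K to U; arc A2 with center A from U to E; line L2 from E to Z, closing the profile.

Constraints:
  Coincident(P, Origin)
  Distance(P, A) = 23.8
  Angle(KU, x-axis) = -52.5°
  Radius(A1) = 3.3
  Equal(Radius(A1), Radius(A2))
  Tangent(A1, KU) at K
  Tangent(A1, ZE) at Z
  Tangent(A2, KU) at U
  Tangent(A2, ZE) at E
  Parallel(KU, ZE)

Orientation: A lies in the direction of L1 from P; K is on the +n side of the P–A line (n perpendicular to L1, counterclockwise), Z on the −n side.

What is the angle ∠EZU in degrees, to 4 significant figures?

15.50°

Tangency of A1 to both parallel lines with radius 3.3 puts K and Z at P ± 3.3·n: K = (2.618, 2.009), Z = (-2.618, -2.009). Equal radii place U and E the same way about A: U = A + 3.3·n = (17.11, -16.87), E = A − 3.3·n = (11.87, -20.89). Then cos ∠EZU = ZE·ZU / (|ZE||ZU|), giving 15.50°.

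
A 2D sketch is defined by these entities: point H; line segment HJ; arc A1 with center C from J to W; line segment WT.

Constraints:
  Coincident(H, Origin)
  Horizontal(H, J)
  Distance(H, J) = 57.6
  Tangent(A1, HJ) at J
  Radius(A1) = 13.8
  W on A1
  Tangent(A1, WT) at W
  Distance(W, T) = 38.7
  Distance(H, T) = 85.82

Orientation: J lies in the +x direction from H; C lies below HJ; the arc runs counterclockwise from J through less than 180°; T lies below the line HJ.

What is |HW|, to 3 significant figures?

50.6

H is at the origin; HJ is horizontal with |HJ| = 57.6 and J on the +x side, so J = (57.6, 0.00). Tangency of A1 to HJ means the radius CJ is perpendicular to HJ, so C = J + (0, -13.8) = (57.6, -13.8). Since CW ⟂ WT (tangency), |CT| = √(13.8² + 38.7²) = 41.1 regardless of where W sits on A1. So T lies on both circle(H, 85.82) and circle(C, 41.1); the below-HJ intersection is T = (66.8, -53.8). W is the foot of the tangent from T: W = (46.0, -21.2).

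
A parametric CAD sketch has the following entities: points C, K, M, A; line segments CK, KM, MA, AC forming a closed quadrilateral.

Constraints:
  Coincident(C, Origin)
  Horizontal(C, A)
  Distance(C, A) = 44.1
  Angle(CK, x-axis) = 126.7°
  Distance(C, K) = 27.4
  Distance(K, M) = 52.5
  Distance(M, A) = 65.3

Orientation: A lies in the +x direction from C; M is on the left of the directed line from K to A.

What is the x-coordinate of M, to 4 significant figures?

19.36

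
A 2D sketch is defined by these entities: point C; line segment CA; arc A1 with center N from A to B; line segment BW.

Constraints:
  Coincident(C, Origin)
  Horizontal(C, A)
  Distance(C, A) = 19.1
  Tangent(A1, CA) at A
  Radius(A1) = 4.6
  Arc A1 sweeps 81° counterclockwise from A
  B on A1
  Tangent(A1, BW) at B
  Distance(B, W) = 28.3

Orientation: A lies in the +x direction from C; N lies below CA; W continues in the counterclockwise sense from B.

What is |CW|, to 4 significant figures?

33.40

On A1, A sits at bearing 90° from N; an 81° counterclockwise sweep puts B at bearing 171°, so B = N + 4.6·(cos 171°, sin 171°) = (14.56, -3.880). Tangency of A1 to BW means the radius NB is perpendicular to BW, so BW runs along (−sin 171°, cos 171°); with |BW| = 28.3, W = (10.13, -31.83). Then |CW| = |W − C| = 33.40.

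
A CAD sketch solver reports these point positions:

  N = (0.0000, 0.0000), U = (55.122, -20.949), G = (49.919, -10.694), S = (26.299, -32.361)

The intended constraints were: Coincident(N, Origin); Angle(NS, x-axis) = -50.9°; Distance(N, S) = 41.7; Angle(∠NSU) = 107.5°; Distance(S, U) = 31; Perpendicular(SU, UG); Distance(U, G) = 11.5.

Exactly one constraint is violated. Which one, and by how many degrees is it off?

Perpendicular(SU, UG) — off by 5.30°.

N = (0.00, 0.00) ✓; NS at -50.90° ✓; |NS| = 41.70 ✓; ∠NSU = 107.5° ✓; |SU| = 31.00 ✓; ∠(SU, UG) = 95.30° ✗; |UG| = 11.50 ✓.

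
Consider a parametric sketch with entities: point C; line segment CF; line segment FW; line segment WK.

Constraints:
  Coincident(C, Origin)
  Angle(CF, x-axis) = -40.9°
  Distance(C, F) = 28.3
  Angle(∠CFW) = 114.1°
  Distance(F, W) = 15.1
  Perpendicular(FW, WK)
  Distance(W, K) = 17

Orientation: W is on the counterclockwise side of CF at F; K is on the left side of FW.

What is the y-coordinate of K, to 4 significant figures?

3.260

C is at the origin; CF runs at -40.9° with length 28.3, so F = 28.3·(cos -40.9°, sin -40.9°) = (21.39, -18.53). ∠CFW = 114.1°, so FW runs at -40.9° + (180° − 114.1°) = 25.00° from the x-axis; with |FW| = 15.1, W = F + 15.1·(cos 25.00°, sin 25.00°) = (35.08, -12.15). The perpendicularity gives WK at right angles to FW; with |WK| = 17.0 on the left of FW, K = W + 17.0·(-0.4226, 0.9063) = (27.89, 3.260). So K.y = 3.260.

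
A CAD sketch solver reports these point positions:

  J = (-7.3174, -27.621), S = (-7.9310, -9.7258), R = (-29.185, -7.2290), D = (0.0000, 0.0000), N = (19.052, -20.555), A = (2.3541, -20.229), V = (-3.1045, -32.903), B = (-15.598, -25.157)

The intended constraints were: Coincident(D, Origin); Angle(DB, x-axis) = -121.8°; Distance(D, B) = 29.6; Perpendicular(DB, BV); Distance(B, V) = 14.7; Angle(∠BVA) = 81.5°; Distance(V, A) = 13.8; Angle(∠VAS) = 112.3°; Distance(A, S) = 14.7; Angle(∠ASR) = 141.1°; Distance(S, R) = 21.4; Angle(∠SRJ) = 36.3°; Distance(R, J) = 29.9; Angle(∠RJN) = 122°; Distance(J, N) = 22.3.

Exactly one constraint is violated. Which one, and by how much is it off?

Distance(J, N) = 22.3 — off by 5.00.

D = (0.00, 0.00) ✓; DB at -121.8° ✓; |DB| = 29.60 ✓; ∠(DB, BV) = 90.00° ✓; |BV| = 14.70 ✓; ∠BVA = 81.50° ✓; |VA| = 13.80 ✓; ∠VAS = 112.3° ✓; |AS| = 14.70 ✓; ∠ASR = 141.1° ✓; |SR| = 21.40 ✓; ∠SRJ = 36.30° ✓; |RJ| = 29.90 ✓; ∠RJN = 122.0° ✓; |JN| = 27.30 ✗.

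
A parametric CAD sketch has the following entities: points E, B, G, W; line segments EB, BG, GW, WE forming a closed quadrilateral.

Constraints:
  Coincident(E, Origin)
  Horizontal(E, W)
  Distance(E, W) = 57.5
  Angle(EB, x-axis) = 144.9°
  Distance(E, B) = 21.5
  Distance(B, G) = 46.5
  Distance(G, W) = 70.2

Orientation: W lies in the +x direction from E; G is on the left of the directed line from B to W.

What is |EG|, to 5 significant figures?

51.380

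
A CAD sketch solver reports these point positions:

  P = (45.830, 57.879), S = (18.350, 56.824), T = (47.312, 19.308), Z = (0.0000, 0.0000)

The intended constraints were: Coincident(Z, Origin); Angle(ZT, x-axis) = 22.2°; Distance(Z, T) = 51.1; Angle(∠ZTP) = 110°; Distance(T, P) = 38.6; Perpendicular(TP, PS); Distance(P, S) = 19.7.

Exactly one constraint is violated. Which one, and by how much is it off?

Distance(P, S) = 19.7 — off by 7.80.

Z = (0.00, 0.00) ✓; ZT at 22.20° ✓; |ZT| = 51.10 ✓; ∠ZTP = 110.0° ✓; |TP| = 38.60 ✓; ∠(TP, PS) = 90.00° ✓; |PS| = 27.50 ✗.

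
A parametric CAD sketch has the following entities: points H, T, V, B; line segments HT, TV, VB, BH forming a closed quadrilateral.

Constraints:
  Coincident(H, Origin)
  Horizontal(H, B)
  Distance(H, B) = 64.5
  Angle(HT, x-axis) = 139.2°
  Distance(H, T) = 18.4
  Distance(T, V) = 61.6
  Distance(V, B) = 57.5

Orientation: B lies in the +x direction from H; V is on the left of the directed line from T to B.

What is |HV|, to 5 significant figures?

60.557

Checks: |TV| = 61.60 ✓; |VB| = 57.50 ✓.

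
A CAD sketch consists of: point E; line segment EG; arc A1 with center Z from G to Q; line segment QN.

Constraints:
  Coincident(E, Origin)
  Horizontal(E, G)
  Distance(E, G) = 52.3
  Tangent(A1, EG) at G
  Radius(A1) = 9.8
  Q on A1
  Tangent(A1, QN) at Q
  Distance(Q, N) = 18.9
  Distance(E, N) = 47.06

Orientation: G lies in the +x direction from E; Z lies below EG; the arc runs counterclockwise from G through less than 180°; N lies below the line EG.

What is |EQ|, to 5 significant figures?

43.411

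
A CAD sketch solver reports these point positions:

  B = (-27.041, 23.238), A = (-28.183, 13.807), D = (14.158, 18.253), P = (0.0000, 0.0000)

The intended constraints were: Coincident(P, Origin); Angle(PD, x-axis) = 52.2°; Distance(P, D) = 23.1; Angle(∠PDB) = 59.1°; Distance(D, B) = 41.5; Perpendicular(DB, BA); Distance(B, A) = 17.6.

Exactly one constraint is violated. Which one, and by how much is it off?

Distance(B, A) = 17.6 — off by 8.10.

P = (0.00, 0.00) ✓; PD at 52.20° ✓; |PD| = 23.10 ✓; ∠PDB = 59.10° ✓; |DB| = 41.50 ✓; ∠(DB, BA) = 89.99° ✓; |BA| = 9.500 ✗.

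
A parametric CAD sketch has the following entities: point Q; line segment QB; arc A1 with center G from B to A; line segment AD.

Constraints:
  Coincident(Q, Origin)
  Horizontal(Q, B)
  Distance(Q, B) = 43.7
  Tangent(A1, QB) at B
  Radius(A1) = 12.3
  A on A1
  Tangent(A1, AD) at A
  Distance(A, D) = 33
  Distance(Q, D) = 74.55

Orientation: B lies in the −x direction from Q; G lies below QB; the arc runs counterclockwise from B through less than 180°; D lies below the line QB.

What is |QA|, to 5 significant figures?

56.824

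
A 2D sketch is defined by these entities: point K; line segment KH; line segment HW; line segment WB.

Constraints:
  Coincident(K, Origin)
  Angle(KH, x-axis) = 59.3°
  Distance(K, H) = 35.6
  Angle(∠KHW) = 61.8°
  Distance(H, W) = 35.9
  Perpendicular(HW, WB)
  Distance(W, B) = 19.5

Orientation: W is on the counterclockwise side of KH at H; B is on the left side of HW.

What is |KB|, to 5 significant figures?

22.471

∠KHW = 61.8°, so HW runs at 59.3° + (180° − 61.8°) = 177.50° from the x-axis; with |HW| = 35.9, W = H + 35.9·(cos 177.50°, sin 177.50°) = (-17.691, 32.177). HW ⟂ WB; with |WB| = 19.5 on the left of HW, B = W + 19.5·(-0.043619, -0.99905) = (-18.541, 12.695). Then |KB| = |B − K| = 22.471.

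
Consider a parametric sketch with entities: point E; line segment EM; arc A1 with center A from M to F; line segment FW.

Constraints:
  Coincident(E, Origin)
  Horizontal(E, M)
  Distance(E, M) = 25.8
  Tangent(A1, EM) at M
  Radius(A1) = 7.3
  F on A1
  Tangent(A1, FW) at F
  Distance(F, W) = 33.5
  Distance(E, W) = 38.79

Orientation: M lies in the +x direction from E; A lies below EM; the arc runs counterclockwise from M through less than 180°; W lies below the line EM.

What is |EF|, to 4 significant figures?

19.51

Checks: |AF| = 7.300 ✓; ∠(AF, FW) = 90.00° ✓; |FW| = 33.50 ✓; |EW| = 38.79 ✓.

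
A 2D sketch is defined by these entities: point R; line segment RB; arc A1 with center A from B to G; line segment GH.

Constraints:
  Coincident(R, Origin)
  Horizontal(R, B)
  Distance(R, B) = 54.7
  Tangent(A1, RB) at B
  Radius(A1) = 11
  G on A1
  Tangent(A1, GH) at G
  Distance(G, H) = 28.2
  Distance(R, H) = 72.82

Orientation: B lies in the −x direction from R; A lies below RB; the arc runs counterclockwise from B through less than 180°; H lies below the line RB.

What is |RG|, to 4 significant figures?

66.79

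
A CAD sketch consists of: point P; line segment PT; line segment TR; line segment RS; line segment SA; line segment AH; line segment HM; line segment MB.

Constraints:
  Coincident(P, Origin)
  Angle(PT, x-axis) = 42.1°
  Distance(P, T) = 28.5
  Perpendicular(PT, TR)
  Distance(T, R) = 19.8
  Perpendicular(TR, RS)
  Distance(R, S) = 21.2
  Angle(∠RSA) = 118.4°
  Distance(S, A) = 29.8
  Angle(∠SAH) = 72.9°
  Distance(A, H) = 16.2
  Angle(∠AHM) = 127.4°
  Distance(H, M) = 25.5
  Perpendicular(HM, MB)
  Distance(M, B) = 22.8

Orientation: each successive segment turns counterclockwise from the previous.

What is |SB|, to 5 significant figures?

7.4017

P is at the origin; PT runs at 42.1° with length 28.5, so T = (21.146, 19.107). PT is perpendicular to TR, so TR runs at 132.10°; with |TR| = 19.8, R = (7.8719, 33.798). TR ⟂ RS, so RS runs at -137.90°; with |RS| = 21.2, S = (-7.8580, 19.585). ∠RSA = 118.4° gives SA at -76.300° from the x-axis; with |SA| = 29.8, A = (-0.80025, -9.3669). ∠SAH = 72.9° gives AH at 30.800° from the x-axis; with |AH| = 16.2, H = (13.115, -1.0718). ∠AHM = 127.4° gives HM at 83.400° from the x-axis; with |HM| = 25.5, M = (16.046, 24.259). HM ⟂ MB, so MB runs at 173.40°; with |MB| = 22.8, B = (-6.6031, 26.880). Then |SB| = |B − S| = 7.4017.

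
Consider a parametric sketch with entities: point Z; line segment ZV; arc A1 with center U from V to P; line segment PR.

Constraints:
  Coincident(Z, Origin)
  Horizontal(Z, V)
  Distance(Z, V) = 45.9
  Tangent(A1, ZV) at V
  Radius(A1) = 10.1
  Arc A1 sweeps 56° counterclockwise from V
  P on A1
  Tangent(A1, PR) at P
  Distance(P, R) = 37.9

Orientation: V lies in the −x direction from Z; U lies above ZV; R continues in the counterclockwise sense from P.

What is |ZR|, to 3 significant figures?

39.4

Z is at the origin; Z and V share the same y with |ZV| = 45.9 and V on the −x side, so V = (-45.9, 0.00). Since A1 is tangent to ZV there, UV ⟂ ZV, so U = V + (0, 10.1) = (-45.9, 10.1). On A1, V sits at bearing -90° from U; a 56° counterclockwise sweep puts P at bearing -34°, so P = U + 10.1·(cos -34°, sin -34°) = (-37.5, 4.45). Tangency of A1 to PR means the radius UP is perpendicular to PR, so PR runs along (−sin -34°, cos -34°); with |PR| = 37.9, R = (-16.3, 35.9). Then |ZR| = |R − Z| = 39.4.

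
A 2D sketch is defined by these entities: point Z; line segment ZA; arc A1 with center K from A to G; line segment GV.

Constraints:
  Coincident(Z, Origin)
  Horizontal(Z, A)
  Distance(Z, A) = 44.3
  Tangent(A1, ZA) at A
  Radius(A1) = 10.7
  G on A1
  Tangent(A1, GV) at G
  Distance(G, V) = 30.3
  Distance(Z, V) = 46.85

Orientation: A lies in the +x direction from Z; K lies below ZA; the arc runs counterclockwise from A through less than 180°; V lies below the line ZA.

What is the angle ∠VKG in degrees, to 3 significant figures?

70.6°

Z is at the origin; Z and A share the same y with |ZA| = 44.3 and A on the +x side, so A = (44.3, 0.00). A1 meets ZA tangentially, so KA is at right angles to ZA, so K = A + (0, -10.7) = (44.3, -10.7). Since KG ⟂ GV (tangency), |KV| = √(10.7² + 30.3²) = 32.1 regardless of where G sits on A1. So V lies on both circle(Z, 46.85) and circle(K, 32.1); the below-ZA intersection is V = (27.4, -38.0). G is the foot of the tangent from V: G = (33.8, -8.42).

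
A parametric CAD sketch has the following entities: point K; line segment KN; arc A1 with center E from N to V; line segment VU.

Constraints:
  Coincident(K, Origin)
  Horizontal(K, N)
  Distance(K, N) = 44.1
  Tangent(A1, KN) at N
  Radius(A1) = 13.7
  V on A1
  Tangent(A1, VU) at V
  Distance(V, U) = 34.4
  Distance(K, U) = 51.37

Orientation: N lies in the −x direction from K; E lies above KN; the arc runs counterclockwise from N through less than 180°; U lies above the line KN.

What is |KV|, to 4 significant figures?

32.63

Checks: |EV| = 13.70 ✓; ∠(EV, VU) = 90.00° ✓; |VU| = 34.40 ✓; |KU| = 51.37 ✓.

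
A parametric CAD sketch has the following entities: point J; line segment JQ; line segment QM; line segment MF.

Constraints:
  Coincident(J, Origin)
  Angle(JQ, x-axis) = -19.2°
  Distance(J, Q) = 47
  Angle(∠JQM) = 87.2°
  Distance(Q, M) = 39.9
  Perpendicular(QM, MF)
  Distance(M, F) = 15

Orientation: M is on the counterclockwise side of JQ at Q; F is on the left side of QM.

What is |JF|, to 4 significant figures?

49.34

∠JQM = 87.2°, so QM runs at -19.2° + (180° − 87.2°) = 73.60° from the x-axis; with |QM| = 39.9, M = Q + 39.9·(cos 73.60°, sin 73.60°) = (55.65, 22.82). QM ⟂ MF; with |MF| = 15.0 on the left of QM, F = M + 15.0·(-0.9593, 0.2823) = (41.26, 27.06). Then |JF| = |F − J| = 49.34.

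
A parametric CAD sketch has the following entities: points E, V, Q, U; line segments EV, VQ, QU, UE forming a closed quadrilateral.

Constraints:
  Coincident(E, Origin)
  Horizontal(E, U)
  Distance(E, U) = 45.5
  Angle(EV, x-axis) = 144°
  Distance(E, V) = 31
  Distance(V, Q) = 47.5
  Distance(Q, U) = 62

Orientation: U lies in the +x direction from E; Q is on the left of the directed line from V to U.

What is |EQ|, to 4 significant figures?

51.52

Checks: |VQ| = 47.50 ✓; |QU| = 62.00 ✓.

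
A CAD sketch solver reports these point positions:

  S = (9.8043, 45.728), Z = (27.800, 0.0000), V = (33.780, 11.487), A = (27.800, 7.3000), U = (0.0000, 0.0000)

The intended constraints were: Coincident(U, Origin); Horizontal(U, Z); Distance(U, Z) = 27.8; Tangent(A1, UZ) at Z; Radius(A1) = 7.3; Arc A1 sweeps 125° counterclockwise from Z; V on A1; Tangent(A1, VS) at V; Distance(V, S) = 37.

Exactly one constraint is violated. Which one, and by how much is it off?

Distance(V, S) = 37 — off by 4.80.

U = (0.00, 0.00) ✓; U.y = 0.00, Z.y = 0.00 ✓; |UZ| = 27.80 ✓; ∠(AZ, ZU) = 90.00° ✓; |AZ| = 7.300 ✓; bearing(A→V) − bearing(A→Z) = 125.0° ✓; |AV| = 7.300 ✓; ∠(AV, VS) = 90.00° ✓; |VS| = 41.80 ✗.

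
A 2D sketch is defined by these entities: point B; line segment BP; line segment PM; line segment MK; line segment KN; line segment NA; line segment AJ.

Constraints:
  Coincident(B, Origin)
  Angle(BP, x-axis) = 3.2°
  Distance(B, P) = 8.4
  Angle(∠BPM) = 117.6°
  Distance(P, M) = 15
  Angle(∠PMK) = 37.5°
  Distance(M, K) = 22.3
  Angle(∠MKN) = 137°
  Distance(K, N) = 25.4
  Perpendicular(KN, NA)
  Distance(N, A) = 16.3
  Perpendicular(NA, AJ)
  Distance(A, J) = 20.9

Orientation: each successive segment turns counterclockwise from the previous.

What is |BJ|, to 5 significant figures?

10.664

KN ⟂ NA, so NA runs at -18.900°; with |NA| = 16.3, A = (2.1057, -25.685). NA is perpendicular to AJ, so AJ runs at 71.100°; with |AJ| = 20.9, J = (8.8756, -5.9116). Then |BJ| = |J − B| = 10.664.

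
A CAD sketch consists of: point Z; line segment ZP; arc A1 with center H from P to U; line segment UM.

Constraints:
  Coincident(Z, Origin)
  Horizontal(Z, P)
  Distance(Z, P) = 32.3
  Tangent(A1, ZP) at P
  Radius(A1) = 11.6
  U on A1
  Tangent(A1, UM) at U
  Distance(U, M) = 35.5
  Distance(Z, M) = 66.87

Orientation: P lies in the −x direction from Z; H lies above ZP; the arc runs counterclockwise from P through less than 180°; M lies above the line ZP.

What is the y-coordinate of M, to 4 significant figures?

44.56

Checks: |HU| = 11.60 ✓; ∠(HU, UM) = 90.00° ✓; |UM| = 35.50 ✓; |ZM| = 66.87 ✓.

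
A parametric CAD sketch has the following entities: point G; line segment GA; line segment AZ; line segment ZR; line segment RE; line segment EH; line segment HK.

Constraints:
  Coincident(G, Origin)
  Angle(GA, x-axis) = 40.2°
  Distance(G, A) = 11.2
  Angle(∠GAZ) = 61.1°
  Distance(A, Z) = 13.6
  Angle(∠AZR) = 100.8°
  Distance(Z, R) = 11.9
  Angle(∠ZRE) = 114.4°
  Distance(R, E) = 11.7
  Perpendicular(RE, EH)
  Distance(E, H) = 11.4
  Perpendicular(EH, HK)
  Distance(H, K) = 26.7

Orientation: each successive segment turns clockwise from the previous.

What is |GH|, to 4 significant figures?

5.756

G is at the origin; GA runs at 40.2° with length 11.2, so A = (8.555, 7.229). ∠GAZ = 61.1° gives AZ at -78.70° from the x-axis; with |AZ| = 13.6, Z = (11.22, -6.107). ∠AZR = 100.8° gives ZR at -157.9° from the x-axis; with |ZR| = 11.9, R = (0.1937, -10.58). ∠ZRE = 114.4° gives RE at 136.5° from the x-axis; with |RE| = 11.7, E = (-8.293, -2.531). The perpendicularity gives EH at right angles to RE, so EH runs at 46.50°; with |EH| = 11.4, H = (-0.4459, 5.739). Then |GH| = |H − G| = 5.756.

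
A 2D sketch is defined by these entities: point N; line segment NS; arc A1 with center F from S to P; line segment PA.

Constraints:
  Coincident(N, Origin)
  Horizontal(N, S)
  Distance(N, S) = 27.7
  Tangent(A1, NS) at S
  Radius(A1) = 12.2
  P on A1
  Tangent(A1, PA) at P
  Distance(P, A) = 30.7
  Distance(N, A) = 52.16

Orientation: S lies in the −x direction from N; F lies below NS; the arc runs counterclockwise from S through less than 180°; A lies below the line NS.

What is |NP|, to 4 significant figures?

42.47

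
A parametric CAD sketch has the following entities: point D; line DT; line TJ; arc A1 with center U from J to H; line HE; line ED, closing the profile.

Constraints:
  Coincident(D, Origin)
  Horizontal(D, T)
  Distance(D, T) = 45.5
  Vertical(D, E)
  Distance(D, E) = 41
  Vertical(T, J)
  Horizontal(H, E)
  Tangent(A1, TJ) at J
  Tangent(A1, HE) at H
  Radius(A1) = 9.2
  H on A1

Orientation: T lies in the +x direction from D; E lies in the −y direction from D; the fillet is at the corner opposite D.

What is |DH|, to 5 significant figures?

54.760

D is at the origin; D and T share the same y with |DT| = 45.5 and T on the +x side, so T = (45.500, 0.0000). D and E share the same x with |DE| = 41.0 and E on the −y side, so E = (0.0000, -41.000). The virtual corner opposite D is at (45.500, -41.000). Since A1 is tangent to TJ there, UJ ⟂ TJ and the tangent condition forces UH to be normal to HE, with radius 9.2, so the center U sits 9.2 in from both sides at U = (36.300, -31.800). That places the tangent points at J = (45.500, -31.800) on TJ and H = (36.300, -41.000) on HE. Then |DH| = |H − D| = 54.760.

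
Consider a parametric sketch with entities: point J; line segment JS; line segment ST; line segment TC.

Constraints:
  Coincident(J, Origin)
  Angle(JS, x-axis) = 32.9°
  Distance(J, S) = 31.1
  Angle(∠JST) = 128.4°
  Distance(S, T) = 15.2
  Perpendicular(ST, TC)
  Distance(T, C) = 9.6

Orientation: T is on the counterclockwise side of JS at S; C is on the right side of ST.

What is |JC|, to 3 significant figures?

48.4

J is at the origin; JS runs at 32.9° with length 31.1, so S = 31.1·(cos 32.9°, sin 32.9°) = (26.1, 16.9). ∠JST = 128.4°, so ST runs at 32.9° + (180° − 128.4°) = 84.5° from the x-axis; with |ST| = 15.2, T = S + 15.2·(cos 84.5°, sin 84.5°) = (27.6, 32.0). The perpendicularity gives TC at right angles to ST; with |TC| = 9.6 on the right of ST, C = T + 9.6·(0.995, -0.0958) = (37.1, 31.1). Then |JC| = |C − J| = 48.4.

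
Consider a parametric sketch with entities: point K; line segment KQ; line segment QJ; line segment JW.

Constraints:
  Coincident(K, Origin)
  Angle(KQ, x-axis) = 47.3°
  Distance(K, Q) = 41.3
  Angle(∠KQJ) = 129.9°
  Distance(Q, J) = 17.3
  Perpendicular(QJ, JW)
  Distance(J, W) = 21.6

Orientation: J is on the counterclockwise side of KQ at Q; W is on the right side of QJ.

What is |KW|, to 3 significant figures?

69.0

∠KQJ = 129.9°, so QJ runs at 47.3° + (180° − 129.9°) = 97.4° from the x-axis; with |QJ| = 17.3, J = Q + 17.3·(cos 97.4°, sin 97.4°) = (25.8, 47.5). The perpendicularity gives JW at right angles to QJ; with |JW| = 21.6 on the right of QJ, W = J + 21.6·(0.992, 0.129) = (47.2, 50.3). Then |KW| = |W − K| = 69.0.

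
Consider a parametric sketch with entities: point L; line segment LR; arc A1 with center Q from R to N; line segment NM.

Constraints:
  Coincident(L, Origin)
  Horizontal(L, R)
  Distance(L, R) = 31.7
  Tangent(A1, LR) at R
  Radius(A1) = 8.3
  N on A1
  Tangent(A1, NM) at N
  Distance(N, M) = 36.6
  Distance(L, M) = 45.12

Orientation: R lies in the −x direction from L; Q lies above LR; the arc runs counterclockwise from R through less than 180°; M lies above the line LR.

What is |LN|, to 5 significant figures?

24.478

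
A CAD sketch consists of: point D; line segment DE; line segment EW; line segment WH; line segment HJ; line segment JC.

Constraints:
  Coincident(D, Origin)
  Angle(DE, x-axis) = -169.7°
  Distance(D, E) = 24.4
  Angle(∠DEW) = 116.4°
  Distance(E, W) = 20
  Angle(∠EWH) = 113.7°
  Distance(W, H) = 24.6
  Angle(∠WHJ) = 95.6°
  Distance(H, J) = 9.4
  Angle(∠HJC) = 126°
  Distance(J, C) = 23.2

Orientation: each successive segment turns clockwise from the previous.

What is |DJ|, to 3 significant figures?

33.0

D is at the origin; DE runs at -169.7° with length 24.4, so E = (-24.0, -4.36). ∠DEW = 116.4° gives EW at 127° from the x-axis; with |EW| = 20.0, W = (-36.0, 11.7). ∠EWH = 113.7° gives WH at 60.4° from the x-axis; with |WH| = 24.6, H = (-23.8, 33.1). ∠WHJ = 95.6° gives HJ at -24.0° from the x-axis; with |HJ| = 9.4, J = (-15.2, 29.2). Then |DJ| = |J − D| = 33.0.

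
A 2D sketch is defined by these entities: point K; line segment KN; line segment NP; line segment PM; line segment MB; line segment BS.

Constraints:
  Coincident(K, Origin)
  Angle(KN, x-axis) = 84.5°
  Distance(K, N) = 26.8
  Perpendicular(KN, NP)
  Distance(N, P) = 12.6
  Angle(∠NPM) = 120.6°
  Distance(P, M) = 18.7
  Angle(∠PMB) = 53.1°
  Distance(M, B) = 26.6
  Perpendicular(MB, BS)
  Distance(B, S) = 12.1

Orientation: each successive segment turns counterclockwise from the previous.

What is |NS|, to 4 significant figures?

3.206

K is at the origin; KN runs at 84.5° with length 26.8, so N = (2.569, 26.68). KN ⟂ NP, so NP runs at 174.5°; with |NP| = 12.6, P = (-9.973, 27.88). ∠NPM = 120.6° gives PM at -126.1° from the x-axis; with |PM| = 18.7, M = (-20.99, 12.77). ∠PMB = 53.1° gives MB at 0.8000° from the x-axis; with |MB| = 26.6, B = (5.606, 13.15). MB ⟂ BS, so BS runs at 90.80°; with |BS| = 12.1, S = (5.437, 25.25). Then |NS| = |S − N| = 3.206.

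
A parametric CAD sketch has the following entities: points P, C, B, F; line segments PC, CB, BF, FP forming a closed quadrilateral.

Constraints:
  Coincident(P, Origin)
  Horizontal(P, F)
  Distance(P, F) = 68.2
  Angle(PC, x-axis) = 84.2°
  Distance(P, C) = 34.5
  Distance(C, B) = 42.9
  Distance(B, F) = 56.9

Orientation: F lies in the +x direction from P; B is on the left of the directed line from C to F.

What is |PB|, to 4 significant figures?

66.73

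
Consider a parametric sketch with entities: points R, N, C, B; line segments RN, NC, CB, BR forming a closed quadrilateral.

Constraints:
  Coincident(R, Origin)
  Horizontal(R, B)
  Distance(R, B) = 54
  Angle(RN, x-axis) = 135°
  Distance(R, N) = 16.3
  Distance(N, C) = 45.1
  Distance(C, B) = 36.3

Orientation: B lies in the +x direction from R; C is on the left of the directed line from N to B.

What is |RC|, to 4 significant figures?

41.26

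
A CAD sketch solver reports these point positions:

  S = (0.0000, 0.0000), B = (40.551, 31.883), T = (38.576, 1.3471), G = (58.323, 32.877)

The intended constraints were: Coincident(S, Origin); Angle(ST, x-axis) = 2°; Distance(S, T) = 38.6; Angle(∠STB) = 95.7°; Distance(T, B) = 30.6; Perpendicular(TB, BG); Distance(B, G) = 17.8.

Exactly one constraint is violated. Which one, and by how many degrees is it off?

Perpendicular(TB, BG) — off by 6.90°.

S = (0.00, 0.00) ✓; ST at 2.000° ✓; |ST| = 38.60 ✓; ∠STB = 95.70° ✓; |TB| = 30.60 ✓; ∠(TB, BG) = 83.10° ✗; |BG| = 17.80 ✓.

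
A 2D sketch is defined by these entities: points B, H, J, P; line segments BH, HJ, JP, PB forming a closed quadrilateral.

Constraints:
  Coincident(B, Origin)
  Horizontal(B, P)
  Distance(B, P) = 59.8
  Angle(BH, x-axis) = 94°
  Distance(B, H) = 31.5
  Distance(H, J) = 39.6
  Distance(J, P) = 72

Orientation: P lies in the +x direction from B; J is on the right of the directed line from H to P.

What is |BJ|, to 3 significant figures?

13.8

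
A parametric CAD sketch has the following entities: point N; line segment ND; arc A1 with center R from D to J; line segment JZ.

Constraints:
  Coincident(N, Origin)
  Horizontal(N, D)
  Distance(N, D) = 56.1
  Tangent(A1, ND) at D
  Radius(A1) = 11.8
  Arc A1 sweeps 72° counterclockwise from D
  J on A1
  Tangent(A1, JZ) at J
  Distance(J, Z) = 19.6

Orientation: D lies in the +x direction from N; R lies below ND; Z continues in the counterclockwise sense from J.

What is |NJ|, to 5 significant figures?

45.612

N is at the origin; N and D share the same y with |ND| = 56.1 and D on the +x side, so D = (56.100, 0.0000). Since A1 is tangent to ND there, RD ⟂ ND, so R = D + (0, -11.8) = (56.100, -11.800). On A1, D sits at bearing 90° from R; a 72° counterclockwise sweep puts J at bearing 162°, so J = R + 11.8·(cos 162°, sin 162°) = (44.878, -8.1536). Then |NJ| = |J − N| = 45.612.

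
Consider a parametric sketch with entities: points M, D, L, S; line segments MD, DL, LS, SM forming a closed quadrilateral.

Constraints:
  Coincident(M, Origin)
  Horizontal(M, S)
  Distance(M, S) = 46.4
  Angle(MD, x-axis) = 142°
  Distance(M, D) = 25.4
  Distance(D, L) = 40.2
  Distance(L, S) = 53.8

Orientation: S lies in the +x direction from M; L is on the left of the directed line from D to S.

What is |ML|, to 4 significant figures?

42.35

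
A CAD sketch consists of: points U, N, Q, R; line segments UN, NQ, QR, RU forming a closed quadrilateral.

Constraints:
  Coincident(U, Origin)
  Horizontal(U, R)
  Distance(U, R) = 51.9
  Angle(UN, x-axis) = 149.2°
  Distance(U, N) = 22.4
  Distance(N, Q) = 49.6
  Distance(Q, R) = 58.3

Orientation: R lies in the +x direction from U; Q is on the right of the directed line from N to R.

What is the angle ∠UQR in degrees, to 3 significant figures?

62.2°

U is at the origin; UR is horizontal with |UR| = 51.9 and R in +x, so R = (51.9, 0). UN runs at 149.2° with |UN| = 22.4, so N = (-19.2, 11.5). Q is determined by |NQ| = 49.6 and |QR| = 58.3 together: it lies at the intersection of circle(N, 49.6) and circle(R, 58.3). With |NR| = 72.1, the foot of the radical line on NR is 29.5 from N and the perpendicular offset is √(49.6² − 29.5²) = 39.9. Taking the right-of-NR solution: Q = (3.55, -32.6).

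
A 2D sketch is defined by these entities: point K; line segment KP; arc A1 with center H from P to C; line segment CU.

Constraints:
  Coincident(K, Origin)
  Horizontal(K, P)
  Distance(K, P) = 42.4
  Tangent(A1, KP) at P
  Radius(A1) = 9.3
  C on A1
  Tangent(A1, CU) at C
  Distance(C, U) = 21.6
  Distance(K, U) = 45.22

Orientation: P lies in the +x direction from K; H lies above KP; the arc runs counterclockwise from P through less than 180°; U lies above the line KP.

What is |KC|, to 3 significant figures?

51.4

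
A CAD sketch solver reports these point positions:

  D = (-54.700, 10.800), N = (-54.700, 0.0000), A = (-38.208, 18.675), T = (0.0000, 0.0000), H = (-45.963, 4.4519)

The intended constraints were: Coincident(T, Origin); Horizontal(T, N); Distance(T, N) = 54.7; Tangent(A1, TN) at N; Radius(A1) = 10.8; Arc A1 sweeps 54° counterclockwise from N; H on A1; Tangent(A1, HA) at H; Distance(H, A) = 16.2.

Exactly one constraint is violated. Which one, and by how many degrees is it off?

Tangent(A1, HA) at H — off by 7.40°.

T = (0.00, 0.00) ✓; T.y = 0.00, N.y = 0.00 ✓; |TN| = 54.70 ✓; ∠(DN, NT) = 90.00° ✓; |DN| = 10.80 ✓; bearing(D→H) − bearing(D→N) = 54.00° ✓; |DH| = 10.80 ✓; ∠(DH, HA) = 82.60° ✗; |HA| = 16.20 ✓.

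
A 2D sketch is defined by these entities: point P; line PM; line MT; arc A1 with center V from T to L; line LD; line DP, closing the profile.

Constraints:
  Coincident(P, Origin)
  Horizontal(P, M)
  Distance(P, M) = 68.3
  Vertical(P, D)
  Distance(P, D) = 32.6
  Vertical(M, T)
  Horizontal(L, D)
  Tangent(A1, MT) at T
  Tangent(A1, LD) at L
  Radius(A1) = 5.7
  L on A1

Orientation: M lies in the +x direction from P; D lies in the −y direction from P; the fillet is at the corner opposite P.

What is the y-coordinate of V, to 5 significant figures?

-26.900

P is at the origin; P and M share the same y with |PM| = 68.3 and M on the +x side, so M = (68.300, 0.0000). P and D share the same x with |PD| = 32.6 and D on the −y side, so D = (0.0000, -32.600). The virtual corner opposite P is at (68.300, -32.600). Since A1 is tangent to MT there, VT ⟂ MT and tangency of A1 to LD means the radius VL is perpendicular to LD, with radius 5.7, so the center V sits 5.7 in from both sides at V = (62.600, -26.900). So V.y = -26.900.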